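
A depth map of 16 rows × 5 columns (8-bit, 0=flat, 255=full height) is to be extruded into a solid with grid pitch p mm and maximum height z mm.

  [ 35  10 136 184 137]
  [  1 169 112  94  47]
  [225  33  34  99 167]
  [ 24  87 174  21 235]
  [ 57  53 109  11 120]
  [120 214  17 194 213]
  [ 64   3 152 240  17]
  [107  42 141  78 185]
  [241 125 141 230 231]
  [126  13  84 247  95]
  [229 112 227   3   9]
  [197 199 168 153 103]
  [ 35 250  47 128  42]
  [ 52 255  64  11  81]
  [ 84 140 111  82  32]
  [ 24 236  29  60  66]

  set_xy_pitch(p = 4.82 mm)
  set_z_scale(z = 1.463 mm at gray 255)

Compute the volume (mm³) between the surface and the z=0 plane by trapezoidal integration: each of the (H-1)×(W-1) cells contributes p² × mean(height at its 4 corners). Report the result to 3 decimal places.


height_mm = gray/255 × 1.463; cell vol = 4.82² × mean(4 corners)
unit = 4.82² × 1.463 / (4×255) = 0.0333226 mm³ per gray-sum
row 0: Σ corner-gray over 4 cells = 1630  → 54.3158
row 1: Σ corner-gray over 4 cells = 1522  → 50.7169
row 2: Σ corner-gray over 4 cells = 1547  → 51.5500
row 3: Σ corner-gray over 4 cells = 1346  → 44.8522
row 4: Σ corner-gray over 4 cells = 1706  → 56.8483
row 5: Σ corner-gray over 4 cells = 2054  → 68.4445
row 6: Σ corner-gray over 4 cells = 1685  → 56.1485
row 7: Σ corner-gray over 4 cells = 2278  → 75.9088
row 8: Σ corner-gray over 4 cells = 2373  → 79.0744
row 9: Σ corner-gray over 4 cells = 1831  → 61.0136
row 10: Σ corner-gray over 4 cells = 2262  → 75.3756
row 11: Σ corner-gray over 4 cells = 2267  → 75.5422
row 12: Σ corner-gray over 4 cells = 1720  → 57.3148
row 13: Σ corner-gray over 4 cells = 1575  → 52.4830
row 14: Σ corner-gray over 4 cells = 1522  → 50.7169
Σ rows: total corner-gray = 27318  → 910.3054 mm³

910.305


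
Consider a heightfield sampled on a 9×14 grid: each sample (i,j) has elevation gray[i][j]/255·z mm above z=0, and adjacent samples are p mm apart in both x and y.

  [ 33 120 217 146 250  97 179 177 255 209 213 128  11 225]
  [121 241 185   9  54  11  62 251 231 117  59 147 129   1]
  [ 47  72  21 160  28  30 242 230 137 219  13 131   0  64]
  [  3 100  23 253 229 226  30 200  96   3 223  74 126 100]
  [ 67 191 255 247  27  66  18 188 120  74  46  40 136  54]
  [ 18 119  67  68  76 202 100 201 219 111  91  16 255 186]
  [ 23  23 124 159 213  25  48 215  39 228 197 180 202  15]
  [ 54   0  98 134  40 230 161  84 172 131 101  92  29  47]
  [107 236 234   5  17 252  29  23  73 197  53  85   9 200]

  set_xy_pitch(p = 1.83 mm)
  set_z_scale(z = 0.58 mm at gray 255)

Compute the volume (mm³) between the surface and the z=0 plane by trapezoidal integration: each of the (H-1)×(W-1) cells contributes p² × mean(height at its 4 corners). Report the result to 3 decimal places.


94.214

height_mm = gray/255 × 0.58; cell vol = 1.83² × mean(4 corners)
unit = 1.83² × 0.58 / (4×255) = 0.00190428 mm³ per gray-sum
row 0: Σ corner-gray over 13 cells = 7376  → 14.0459
row 1: Σ corner-gray over 13 cells = 5791  → 11.0277
row 2: Σ corner-gray over 13 cells = 5946  → 11.3228
row 3: Σ corner-gray over 13 cells = 6206  → 11.8179
row 4: Σ corner-gray over 13 cells = 6191  → 11.7894
row 5: Σ corner-gray over 13 cells = 6598  → 12.5644
row 6: Σ corner-gray over 13 cells = 5989  → 11.4047
row 7: Σ corner-gray over 13 cells = 5378  → 10.2412
Σ rows: total corner-gray = 49475  → 94.2141 mm³


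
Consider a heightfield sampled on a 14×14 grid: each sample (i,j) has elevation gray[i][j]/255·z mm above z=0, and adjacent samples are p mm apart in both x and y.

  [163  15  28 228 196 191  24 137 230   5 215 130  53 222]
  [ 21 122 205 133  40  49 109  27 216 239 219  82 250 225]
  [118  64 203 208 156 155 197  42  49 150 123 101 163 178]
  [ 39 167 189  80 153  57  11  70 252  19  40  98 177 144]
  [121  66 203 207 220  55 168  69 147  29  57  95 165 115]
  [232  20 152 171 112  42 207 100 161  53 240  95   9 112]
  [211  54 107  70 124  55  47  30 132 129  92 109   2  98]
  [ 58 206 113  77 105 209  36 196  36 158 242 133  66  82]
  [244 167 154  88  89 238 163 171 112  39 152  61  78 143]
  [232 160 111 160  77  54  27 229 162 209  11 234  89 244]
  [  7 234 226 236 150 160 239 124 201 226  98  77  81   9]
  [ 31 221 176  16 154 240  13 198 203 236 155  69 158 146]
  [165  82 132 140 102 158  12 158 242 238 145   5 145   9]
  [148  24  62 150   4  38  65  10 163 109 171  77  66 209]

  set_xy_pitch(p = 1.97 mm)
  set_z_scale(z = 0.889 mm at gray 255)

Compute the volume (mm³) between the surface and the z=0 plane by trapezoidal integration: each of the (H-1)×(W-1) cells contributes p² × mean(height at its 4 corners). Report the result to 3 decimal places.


height_mm = gray/255 × 0.889; cell vol = 1.97² × mean(4 corners)
unit = 1.97² × 0.889 / (4×255) = 0.00338247 mm³ per gray-sum
row 0: Σ corner-gray over 13 cells = 6917  → 23.3965
row 1: Σ corner-gray over 13 cells = 7146  → 24.1711
row 2: Σ corner-gray over 13 cells = 6327  → 21.4009
row 3: Σ corner-gray over 13 cells = 6007  → 20.3185
row 4: Σ corner-gray over 13 cells = 6266  → 21.1946
row 5: Σ corner-gray over 13 cells = 5279  → 17.8561
row 6: Σ corner-gray over 13 cells = 5505  → 18.6205
row 7: Σ corner-gray over 13 cells = 6705  → 22.6795
row 8: Σ corner-gray over 13 cells = 6933  → 23.4507
row 9: Σ corner-gray over 13 cells = 7642  → 25.8488
row 10: Σ corner-gray over 13 cells = 7975  → 26.9752
row 11: Σ corner-gray over 13 cells = 7147  → 24.1745
row 12: Σ corner-gray over 13 cells = 5527  → 18.6949
Σ rows: total corner-gray = 85376  → 288.7818 mm³

288.782


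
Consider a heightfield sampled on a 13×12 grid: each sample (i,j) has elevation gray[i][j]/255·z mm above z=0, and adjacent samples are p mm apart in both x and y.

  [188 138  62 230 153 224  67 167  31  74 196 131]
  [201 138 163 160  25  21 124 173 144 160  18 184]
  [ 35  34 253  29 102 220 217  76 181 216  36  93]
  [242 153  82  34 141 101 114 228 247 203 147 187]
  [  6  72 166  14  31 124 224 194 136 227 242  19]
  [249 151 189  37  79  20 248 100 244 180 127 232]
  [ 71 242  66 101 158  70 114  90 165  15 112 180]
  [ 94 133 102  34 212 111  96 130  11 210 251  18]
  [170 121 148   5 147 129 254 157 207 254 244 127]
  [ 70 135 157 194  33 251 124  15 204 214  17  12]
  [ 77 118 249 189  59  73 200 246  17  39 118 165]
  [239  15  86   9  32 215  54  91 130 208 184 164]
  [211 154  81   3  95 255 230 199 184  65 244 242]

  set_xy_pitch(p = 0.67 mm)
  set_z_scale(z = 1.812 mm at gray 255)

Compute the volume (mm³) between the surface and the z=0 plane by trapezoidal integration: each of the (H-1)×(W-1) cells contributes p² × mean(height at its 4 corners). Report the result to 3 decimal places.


55.970

height_mm = gray/255 × 1.812; cell vol = 0.67² × mean(4 corners)
unit = 0.67² × 1.812 / (4×255) = 0.000797458 mm³ per gray-sum
row 0: Σ corner-gray over 11 cells = 5640  → 4.4977
row 1: Σ corner-gray over 11 cells = 5493  → 4.3804
row 2: Σ corner-gray over 11 cells = 6185  → 4.9323
row 3: Σ corner-gray over 11 cells = 6214  → 4.9554
row 4: Σ corner-gray over 11 cells = 6116  → 4.8773
row 5: Σ corner-gray over 11 cells = 5748  → 4.5838
row 6: Σ corner-gray over 11 cells = 5209  → 4.1540
row 7: Σ corner-gray over 11 cells = 6321  → 5.0407
row 8: Σ corner-gray over 11 cells = 6399  → 5.1029
row 9: Σ corner-gray over 11 cells = 5628  → 4.4881
row 10: Σ corner-gray over 11 cells = 5309  → 4.2337
row 11: Σ corner-gray over 11 cells = 5924  → 4.7241
Σ rows: total corner-gray = 70186  → 55.9704 mm³


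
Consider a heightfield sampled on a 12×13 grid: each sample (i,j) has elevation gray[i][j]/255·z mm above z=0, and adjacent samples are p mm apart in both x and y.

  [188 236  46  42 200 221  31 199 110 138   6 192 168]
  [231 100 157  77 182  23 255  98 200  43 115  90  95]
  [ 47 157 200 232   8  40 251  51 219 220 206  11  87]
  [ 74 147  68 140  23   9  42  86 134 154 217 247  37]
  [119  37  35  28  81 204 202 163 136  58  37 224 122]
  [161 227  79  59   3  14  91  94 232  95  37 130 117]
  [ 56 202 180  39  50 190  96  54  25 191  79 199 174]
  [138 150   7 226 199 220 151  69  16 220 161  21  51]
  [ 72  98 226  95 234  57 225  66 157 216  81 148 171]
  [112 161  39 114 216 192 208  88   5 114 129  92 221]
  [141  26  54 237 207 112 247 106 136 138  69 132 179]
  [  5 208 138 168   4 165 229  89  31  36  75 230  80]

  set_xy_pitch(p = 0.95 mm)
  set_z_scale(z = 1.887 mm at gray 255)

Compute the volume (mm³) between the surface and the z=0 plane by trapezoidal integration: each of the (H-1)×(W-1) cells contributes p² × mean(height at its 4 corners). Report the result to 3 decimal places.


109.178

height_mm = gray/255 × 1.887; cell vol = 0.95² × mean(4 corners)
unit = 0.95² × 1.887 / (4×255) = 0.00166962 mm³ per gray-sum
row 0: Σ corner-gray over 12 cells = 6204  → 10.3584
row 1: Σ corner-gray over 12 cells = 6330  → 10.5687
row 2: Σ corner-gray over 12 cells = 5969  → 9.9660
row 3: Σ corner-gray over 12 cells = 5296  → 8.8423
row 4: Σ corner-gray over 12 cells = 5051  → 8.4333
row 5: Σ corner-gray over 12 cells = 5240  → 8.7488
row 6: Σ corner-gray over 12 cells = 5909  → 9.8658
row 7: Σ corner-gray over 12 cells = 6518  → 10.8826
row 8: Σ corner-gray over 12 cells = 6498  → 10.8492
row 9: Σ corner-gray over 12 cells = 6297  → 10.5136
row 10: Σ corner-gray over 12 cells = 6079  → 10.1497
Σ rows: total corner-gray = 65391  → 109.1784 mm³


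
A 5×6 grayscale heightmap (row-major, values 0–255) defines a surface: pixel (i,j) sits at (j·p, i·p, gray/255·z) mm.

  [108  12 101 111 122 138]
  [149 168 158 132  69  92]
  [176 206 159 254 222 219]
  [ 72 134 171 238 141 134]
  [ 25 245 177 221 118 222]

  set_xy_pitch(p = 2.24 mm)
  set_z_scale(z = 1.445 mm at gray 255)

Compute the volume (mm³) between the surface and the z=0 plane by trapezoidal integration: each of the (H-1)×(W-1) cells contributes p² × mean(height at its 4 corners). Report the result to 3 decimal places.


89.557

height_mm = gray/255 × 1.445; cell vol = 2.24² × mean(4 corners)
unit = 2.24² × 1.445 / (4×255) = 0.00710827 mm³ per gray-sum
row 0: Σ corner-gray over 5 cells = 2233  → 15.8728
row 1: Σ corner-gray over 5 cells = 3372  → 23.9691
row 2: Σ corner-gray over 5 cells = 3651  → 25.9523
row 3: Σ corner-gray over 5 cells = 3343  → 23.7629
Σ rows: total corner-gray = 12599  → 89.5571 mm³


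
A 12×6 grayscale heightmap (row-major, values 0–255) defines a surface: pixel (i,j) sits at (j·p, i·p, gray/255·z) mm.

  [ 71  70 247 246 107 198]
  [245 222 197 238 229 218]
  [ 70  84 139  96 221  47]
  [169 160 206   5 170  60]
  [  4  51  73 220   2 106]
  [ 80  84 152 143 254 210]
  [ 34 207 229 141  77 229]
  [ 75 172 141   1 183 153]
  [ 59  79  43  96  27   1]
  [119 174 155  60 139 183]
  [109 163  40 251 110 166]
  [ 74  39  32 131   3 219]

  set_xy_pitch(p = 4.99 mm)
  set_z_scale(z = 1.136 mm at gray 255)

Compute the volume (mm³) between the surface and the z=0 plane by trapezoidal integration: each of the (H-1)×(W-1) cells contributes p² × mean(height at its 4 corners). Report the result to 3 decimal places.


height_mm = gray/255 × 1.136; cell vol = 4.99² × mean(4 corners)
unit = 4.99² × 1.136 / (4×255) = 0.0277319 mm³ per gray-sum
row 0: Σ corner-gray over 5 cells = 3844  → 106.6013
row 1: Σ corner-gray over 5 cells = 3432  → 95.1758
row 2: Σ corner-gray over 5 cells = 2508  → 69.5515
row 3: Σ corner-gray over 5 cells = 2113  → 58.5975
row 4: Σ corner-gray over 5 cells = 2358  → 65.3918
row 5: Σ corner-gray over 5 cells = 3127  → 86.7176
row 6: Σ corner-gray over 5 cells = 2793  → 77.4551
row 7: Σ corner-gray over 5 cells = 1772  → 49.1409
row 8: Σ corner-gray over 5 cells = 1908  → 52.9124
row 9: Σ corner-gray over 5 cells = 2761  → 76.5677
row 10: Σ corner-gray over 5 cells = 2106  → 58.4033
Σ rows: total corner-gray = 28722  → 796.5149 mm³

796.515


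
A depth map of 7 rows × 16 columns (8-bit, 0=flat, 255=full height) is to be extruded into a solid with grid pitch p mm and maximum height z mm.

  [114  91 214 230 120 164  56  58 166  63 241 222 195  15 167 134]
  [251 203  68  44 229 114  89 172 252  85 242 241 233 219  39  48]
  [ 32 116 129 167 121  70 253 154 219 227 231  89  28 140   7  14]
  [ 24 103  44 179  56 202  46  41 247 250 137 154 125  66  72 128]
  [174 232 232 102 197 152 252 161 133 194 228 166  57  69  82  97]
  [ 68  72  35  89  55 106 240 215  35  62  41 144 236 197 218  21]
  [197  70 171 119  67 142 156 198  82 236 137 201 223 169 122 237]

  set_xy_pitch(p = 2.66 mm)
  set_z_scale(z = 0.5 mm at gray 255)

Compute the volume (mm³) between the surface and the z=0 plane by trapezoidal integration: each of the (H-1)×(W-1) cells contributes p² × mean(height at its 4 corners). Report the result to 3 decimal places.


174.136

height_mm = gray/255 × 0.5; cell vol = 2.66² × mean(4 corners)
unit = 2.66² × 0.5 / (4×255) = 0.00346843 mm³ per gray-sum
row 0: Σ corner-gray over 15 cells = 9011  → 31.2540
row 1: Σ corner-gray over 15 cells = 8707  → 30.1996
row 2: Σ corner-gray over 15 cells = 7544  → 26.1658
row 3: Σ corner-gray over 15 cells = 8381  → 29.0689
row 4: Σ corner-gray over 15 cells = 8364  → 29.0100
row 5: Σ corner-gray over 15 cells = 8199  → 28.4377
Σ rows: total corner-gray = 50206  → 174.1361 mm³


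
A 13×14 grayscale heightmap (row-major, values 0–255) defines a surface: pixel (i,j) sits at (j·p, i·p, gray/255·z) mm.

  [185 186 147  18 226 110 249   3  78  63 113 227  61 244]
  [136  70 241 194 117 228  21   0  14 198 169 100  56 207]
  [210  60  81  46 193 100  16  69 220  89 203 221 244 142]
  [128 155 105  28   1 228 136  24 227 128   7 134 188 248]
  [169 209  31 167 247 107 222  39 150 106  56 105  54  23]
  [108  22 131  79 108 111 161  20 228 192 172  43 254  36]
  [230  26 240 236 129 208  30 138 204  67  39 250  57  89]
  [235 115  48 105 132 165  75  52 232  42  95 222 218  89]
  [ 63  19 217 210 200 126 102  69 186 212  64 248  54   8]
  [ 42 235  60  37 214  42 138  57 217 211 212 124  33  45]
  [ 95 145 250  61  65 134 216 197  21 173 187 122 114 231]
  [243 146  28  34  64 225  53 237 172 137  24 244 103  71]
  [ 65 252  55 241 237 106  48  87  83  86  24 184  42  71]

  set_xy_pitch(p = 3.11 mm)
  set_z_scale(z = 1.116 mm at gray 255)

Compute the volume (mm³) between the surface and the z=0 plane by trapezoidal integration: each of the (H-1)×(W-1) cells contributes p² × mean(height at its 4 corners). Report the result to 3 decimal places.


height_mm = gray/255 × 1.116; cell vol = 3.11² × mean(4 corners)
unit = 3.11² × 1.116 / (4×255) = 0.0105824 mm³ per gray-sum
row 0: Σ corner-gray over 13 cells = 6550  → 69.3148
row 1: Σ corner-gray over 13 cells = 6595  → 69.7910
row 2: Σ corner-gray over 13 cells = 6534  → 69.1455
row 3: Σ corner-gray over 13 cells = 6276  → 66.4152
row 4: Σ corner-gray over 13 cells = 6364  → 67.3465
row 5: Σ corner-gray over 13 cells = 6753  → 71.4631
row 6: Σ corner-gray over 13 cells = 6893  → 72.9446
row 7: Σ corner-gray over 13 cells = 6811  → 72.0768
row 8: Σ corner-gray over 13 cells = 6732  → 71.2408
row 9: Σ corner-gray over 13 cells = 6943  → 73.4737
row 10: Σ corner-gray over 13 cells = 6944  → 73.4843
row 11: Σ corner-gray over 13 cells = 6274  → 66.3941
Σ rows: total corner-gray = 79669  → 843.0904 mm³

843.090


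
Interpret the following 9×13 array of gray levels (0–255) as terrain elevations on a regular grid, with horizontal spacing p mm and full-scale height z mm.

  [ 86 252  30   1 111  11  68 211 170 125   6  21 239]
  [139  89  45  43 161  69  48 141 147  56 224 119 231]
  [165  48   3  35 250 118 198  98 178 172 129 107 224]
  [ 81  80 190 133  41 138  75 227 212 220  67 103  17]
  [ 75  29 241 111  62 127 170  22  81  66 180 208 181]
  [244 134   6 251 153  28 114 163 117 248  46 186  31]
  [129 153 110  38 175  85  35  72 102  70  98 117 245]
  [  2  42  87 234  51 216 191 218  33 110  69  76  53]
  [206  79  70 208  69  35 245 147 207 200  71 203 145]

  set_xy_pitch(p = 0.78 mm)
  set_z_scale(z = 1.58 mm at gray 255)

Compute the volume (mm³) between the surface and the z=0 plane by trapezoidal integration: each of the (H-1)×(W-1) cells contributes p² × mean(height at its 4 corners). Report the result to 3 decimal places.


height_mm = gray/255 × 1.58; cell vol = 0.78² × mean(4 corners)
unit = 0.78² × 1.58 / (4×255) = 0.000942424 mm³ per gray-sum
row 0: Σ corner-gray over 12 cells = 4991  → 4.7036
row 1: Σ corner-gray over 12 cells = 5715  → 5.3860
row 2: Σ corner-gray over 12 cells = 6131  → 5.7780
row 3: Σ corner-gray over 12 cells = 5920  → 5.5791
row 4: Σ corner-gray over 12 cells = 6017  → 5.6706
row 5: Σ corner-gray over 12 cells = 5651  → 5.3256
row 6: Σ corner-gray over 12 cells = 5193  → 4.8940
row 7: Σ corner-gray over 12 cells = 6128  → 5.7752
Σ rows: total corner-gray = 45746  → 43.1121 mm³

43.112


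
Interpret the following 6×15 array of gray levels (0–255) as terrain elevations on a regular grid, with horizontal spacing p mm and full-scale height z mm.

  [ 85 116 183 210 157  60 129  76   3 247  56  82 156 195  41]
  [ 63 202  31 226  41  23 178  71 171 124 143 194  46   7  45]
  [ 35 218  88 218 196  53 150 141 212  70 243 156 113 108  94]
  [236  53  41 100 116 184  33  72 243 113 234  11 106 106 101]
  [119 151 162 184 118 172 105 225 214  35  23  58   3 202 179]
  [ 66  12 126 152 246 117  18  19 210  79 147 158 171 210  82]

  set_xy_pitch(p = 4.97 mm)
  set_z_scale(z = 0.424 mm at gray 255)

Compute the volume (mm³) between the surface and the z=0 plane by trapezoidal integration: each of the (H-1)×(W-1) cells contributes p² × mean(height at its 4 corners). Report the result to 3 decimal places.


355.636

height_mm = gray/255 × 0.424; cell vol = 4.97² × mean(4 corners)
unit = 4.97² × 0.424 / (4×255) = 0.0102678 mm³ per gray-sum
row 0: Σ corner-gray over 14 cells = 6488  → 66.6176
row 1: Σ corner-gray over 14 cells = 7083  → 72.7270
row 2: Σ corner-gray over 14 cells = 7222  → 74.1542
row 3: Σ corner-gray over 14 cells = 6763  → 69.4413
row 4: Σ corner-gray over 14 cells = 7080  → 72.6962
Σ rows: total corner-gray = 34636  → 355.6364 mm³


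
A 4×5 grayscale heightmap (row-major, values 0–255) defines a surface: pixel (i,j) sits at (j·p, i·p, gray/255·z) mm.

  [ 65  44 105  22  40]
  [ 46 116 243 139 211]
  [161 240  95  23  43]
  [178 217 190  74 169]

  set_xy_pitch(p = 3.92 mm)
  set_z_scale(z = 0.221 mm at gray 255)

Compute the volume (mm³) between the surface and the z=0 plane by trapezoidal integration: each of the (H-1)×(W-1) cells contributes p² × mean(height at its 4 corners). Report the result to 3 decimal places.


height_mm = gray/255 × 0.221; cell vol = 3.92² × mean(4 corners)
unit = 3.92² × 0.221 / (4×255) = 0.00332939 mm³ per gray-sum
row 0: Σ corner-gray over 4 cells = 1700  → 5.6600
row 1: Σ corner-gray over 4 cells = 2173  → 7.2348
row 2: Σ corner-gray over 4 cells = 2229  → 7.4212
Σ rows: total corner-gray = 6102  → 20.3159 mm³

20.316


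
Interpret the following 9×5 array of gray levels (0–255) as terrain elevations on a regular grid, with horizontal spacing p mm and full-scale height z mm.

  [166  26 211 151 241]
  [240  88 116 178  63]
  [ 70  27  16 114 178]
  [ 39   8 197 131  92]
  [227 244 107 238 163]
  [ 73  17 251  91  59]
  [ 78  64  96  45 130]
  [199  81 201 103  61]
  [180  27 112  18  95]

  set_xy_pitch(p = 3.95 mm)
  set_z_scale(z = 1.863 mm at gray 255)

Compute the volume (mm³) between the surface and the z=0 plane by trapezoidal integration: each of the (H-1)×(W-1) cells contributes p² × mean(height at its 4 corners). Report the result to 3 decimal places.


height_mm = gray/255 × 1.863; cell vol = 3.95² × mean(4 corners)
unit = 3.95² × 1.863 / (4×255) = 0.0284975 mm³ per gray-sum
row 0: Σ corner-gray over 4 cells = 2250  → 64.1194
row 1: Σ corner-gray over 4 cells = 1629  → 46.4224
row 2: Σ corner-gray over 4 cells = 1365  → 38.8991
row 3: Σ corner-gray over 4 cells = 2371  → 67.5676
row 4: Σ corner-gray over 4 cells = 2418  → 68.9070
row 5: Σ corner-gray over 4 cells = 1468  → 41.8343
row 6: Σ corner-gray over 4 cells = 1648  → 46.9639
row 7: Σ corner-gray over 4 cells = 1619  → 46.1375
Σ rows: total corner-gray = 14768  → 420.8512 mm³

420.851


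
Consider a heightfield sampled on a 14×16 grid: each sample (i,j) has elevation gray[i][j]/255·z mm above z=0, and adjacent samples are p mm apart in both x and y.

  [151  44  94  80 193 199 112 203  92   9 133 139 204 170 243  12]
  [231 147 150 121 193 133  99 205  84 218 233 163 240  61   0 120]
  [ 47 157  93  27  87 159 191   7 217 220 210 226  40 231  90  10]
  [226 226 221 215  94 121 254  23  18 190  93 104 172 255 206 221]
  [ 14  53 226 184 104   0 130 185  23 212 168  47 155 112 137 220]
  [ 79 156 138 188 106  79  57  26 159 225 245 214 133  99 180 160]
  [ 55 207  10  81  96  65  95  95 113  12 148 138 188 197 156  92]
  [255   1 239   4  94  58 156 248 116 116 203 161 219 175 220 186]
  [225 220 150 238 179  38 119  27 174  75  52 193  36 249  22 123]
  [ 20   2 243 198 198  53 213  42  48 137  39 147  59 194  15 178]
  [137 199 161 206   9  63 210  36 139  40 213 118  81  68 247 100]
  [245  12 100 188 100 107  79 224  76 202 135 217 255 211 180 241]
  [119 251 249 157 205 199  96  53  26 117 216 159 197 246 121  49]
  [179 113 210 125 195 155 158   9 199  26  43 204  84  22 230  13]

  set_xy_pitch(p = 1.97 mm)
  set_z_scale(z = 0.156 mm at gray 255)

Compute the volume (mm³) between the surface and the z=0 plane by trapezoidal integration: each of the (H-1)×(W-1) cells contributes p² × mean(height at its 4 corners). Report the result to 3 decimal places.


height_mm = gray/255 × 0.156; cell vol = 1.97² × mean(4 corners)
unit = 1.97² × 0.156 / (4×255) = 0.000593549 mm³ per gray-sum
row 0: Σ corner-gray over 15 cells = 8438  → 5.0084
row 1: Σ corner-gray over 15 cells = 8412  → 4.9929
row 2: Σ corner-gray over 15 cells = 8798  → 5.2220
row 3: Σ corner-gray over 15 cells = 8537  → 5.0671
row 4: Σ corner-gray over 15 cells = 7955  → 4.7217
row 5: Σ corner-gray over 15 cells = 7598  → 4.5098
row 6: Σ corner-gray over 15 cells = 7810  → 4.6356
row 7: Σ corner-gray over 15 cells = 8353  → 4.9579
row 8: Σ corner-gray over 15 cells = 7266  → 4.3127
row 9: Σ corner-gray over 15 cells = 7191  → 4.2682
row 10: Σ corner-gray over 15 cells = 8475  → 5.0303
row 11: Σ corner-gray over 15 cells = 9410  → 5.5853
row 12: Σ corner-gray over 15 cells = 8490  → 5.0392
Σ rows: total corner-gray = 106733  → 63.3513 mm³

63.351


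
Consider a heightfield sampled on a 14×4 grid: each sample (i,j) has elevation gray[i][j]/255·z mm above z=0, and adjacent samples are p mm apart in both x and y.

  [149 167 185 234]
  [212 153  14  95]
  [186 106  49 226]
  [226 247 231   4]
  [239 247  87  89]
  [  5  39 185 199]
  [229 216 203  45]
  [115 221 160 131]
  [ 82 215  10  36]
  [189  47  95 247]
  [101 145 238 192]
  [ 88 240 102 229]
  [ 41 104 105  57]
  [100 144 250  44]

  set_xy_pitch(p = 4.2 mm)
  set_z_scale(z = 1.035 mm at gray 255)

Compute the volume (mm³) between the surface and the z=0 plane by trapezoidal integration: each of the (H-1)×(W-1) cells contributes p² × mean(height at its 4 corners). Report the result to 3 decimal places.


400.607

height_mm = gray/255 × 1.035; cell vol = 4.2² × mean(4 corners)
unit = 4.2² × 1.035 / (4×255) = 0.0178994 mm³ per gray-sum
row 0: Σ corner-gray over 3 cells = 1728  → 30.9302
row 1: Σ corner-gray over 3 cells = 1363  → 24.3969
row 2: Σ corner-gray over 3 cells = 1908  → 34.1521
row 3: Σ corner-gray over 3 cells = 2182  → 39.0565
row 4: Σ corner-gray over 3 cells = 1648  → 29.4982
row 5: Σ corner-gray over 3 cells = 1764  → 31.5746
row 6: Σ corner-gray over 3 cells = 2120  → 37.9468
row 7: Σ corner-gray over 3 cells = 1576  → 28.2095
row 8: Σ corner-gray over 3 cells = 1288  → 23.0544
row 9: Σ corner-gray over 3 cells = 1779  → 31.8431
row 10: Σ corner-gray over 3 cells = 2060  → 36.8728
row 11: Σ corner-gray over 3 cells = 1517  → 27.1534
row 12: Σ corner-gray over 3 cells = 1448  → 25.9183
Σ rows: total corner-gray = 22381  → 400.6067 mm³


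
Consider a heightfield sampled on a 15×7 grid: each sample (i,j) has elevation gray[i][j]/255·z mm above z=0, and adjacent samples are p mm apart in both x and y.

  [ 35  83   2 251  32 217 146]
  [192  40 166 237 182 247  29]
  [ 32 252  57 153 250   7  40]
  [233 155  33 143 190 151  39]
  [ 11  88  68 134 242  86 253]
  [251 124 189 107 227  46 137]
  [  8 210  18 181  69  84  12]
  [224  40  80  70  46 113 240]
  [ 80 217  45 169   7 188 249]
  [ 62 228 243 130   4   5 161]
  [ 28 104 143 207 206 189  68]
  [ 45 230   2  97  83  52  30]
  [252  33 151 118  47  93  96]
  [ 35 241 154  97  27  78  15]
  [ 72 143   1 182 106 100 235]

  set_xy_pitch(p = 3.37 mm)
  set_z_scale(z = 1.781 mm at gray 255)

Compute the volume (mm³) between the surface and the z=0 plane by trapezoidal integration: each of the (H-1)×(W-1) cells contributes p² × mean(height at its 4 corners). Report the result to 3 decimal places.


806.250

height_mm = gray/255 × 1.781; cell vol = 3.37² × mean(4 corners)
unit = 3.37² × 1.781 / (4×255) = 0.01983 mm³ per gray-sum
row 0: Σ corner-gray over 6 cells = 3316  → 65.7564
row 1: Σ corner-gray over 6 cells = 3475  → 68.9094
row 2: Σ corner-gray over 6 cells = 3126  → 61.9887
row 3: Σ corner-gray over 6 cells = 3116  → 61.7904
row 4: Σ corner-gray over 6 cells = 3274  → 64.9235
row 5: Σ corner-gray over 6 cells = 2918  → 57.8641
row 6: Σ corner-gray over 6 cells = 2306  → 45.7281
row 7: Σ corner-gray over 6 cells = 2743  → 54.3938
row 8: Σ corner-gray over 6 cells = 3024  → 59.9660
row 9: Σ corner-gray over 6 cells = 3237  → 64.1898
row 10: Σ corner-gray over 6 cells = 2797  → 55.4646
row 11: Σ corner-gray over 6 cells = 2235  → 44.3201
row 12: Σ corner-gray over 6 cells = 2476  → 49.0992
row 13: Σ corner-gray over 6 cells = 2615  → 51.8555
Σ rows: total corner-gray = 40658  → 806.2497 mm³


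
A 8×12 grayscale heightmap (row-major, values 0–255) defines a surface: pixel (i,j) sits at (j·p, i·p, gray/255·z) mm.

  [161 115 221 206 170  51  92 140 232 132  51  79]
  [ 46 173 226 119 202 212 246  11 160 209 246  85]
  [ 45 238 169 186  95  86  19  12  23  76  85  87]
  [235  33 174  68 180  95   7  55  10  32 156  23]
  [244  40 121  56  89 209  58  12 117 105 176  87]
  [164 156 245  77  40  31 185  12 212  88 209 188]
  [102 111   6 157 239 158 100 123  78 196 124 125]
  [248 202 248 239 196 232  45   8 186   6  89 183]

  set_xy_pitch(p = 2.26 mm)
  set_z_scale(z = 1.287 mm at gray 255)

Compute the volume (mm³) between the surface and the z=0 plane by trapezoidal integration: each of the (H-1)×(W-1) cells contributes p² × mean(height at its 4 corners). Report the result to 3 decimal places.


243.522

height_mm = gray/255 × 1.287; cell vol = 2.26² × mean(4 corners)
unit = 2.26² × 1.287 / (4×255) = 0.00644459 mm³ per gray-sum
row 0: Σ corner-gray over 11 cells = 6799  → 43.8168
row 1: Σ corner-gray over 11 cells = 5849  → 37.6944
row 2: Σ corner-gray over 11 cells = 3988  → 25.7010
row 3: Σ corner-gray over 11 cells = 4175  → 26.9062
row 4: Σ corner-gray over 11 cells = 5159  → 33.2476
row 5: Σ corner-gray over 11 cells = 5673  → 36.5602
row 6: Σ corner-gray over 11 cells = 6144  → 39.5956
Σ rows: total corner-gray = 37787  → 243.5217 mm³


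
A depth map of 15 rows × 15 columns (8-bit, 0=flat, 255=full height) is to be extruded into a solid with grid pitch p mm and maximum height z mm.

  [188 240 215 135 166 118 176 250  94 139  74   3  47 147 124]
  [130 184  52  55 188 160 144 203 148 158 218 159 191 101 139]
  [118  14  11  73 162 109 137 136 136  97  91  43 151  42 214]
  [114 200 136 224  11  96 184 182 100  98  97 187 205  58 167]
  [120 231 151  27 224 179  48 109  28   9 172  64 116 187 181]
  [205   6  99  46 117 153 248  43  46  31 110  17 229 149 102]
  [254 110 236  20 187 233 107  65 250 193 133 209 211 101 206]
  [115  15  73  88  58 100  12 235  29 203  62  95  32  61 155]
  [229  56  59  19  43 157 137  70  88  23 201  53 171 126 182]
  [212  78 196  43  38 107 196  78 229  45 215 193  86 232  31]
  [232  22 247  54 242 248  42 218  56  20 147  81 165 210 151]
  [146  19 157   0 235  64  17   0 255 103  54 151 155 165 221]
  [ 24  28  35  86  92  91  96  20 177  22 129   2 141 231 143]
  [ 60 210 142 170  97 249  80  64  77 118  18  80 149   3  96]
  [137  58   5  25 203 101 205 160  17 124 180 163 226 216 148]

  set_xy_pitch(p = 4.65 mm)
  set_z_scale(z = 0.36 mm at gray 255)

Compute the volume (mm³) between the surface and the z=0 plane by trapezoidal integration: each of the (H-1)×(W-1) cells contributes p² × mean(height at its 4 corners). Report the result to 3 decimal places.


height_mm = gray/255 × 0.36; cell vol = 4.65² × mean(4 corners)
unit = 4.65² × 0.36 / (4×255) = 0.00763147 mm³ per gray-sum
row 0: Σ corner-gray over 14 cells = 8111  → 61.8989
row 1: Σ corner-gray over 14 cells = 6927  → 52.8632
row 2: Σ corner-gray over 14 cells = 6573  → 50.1617
row 3: Σ corner-gray over 14 cells = 7228  → 55.1603
row 4: Σ corner-gray over 14 cells = 6286  → 47.9714
row 5: Σ corner-gray over 14 cells = 7465  → 56.9689
row 6: Σ corner-gray over 14 cells = 6966  → 53.1608
row 7: Σ corner-gray over 14 cells = 5213  → 39.7829
row 8: Σ corner-gray over 14 cells = 6532  → 49.8488
row 9: Σ corner-gray over 14 cells = 7602  → 58.0144
row 10: Σ corner-gray over 14 cells = 7004  → 53.4508
row 11: Σ corner-gray over 14 cells = 5584  → 42.6141
row 12: Σ corner-gray over 14 cells = 5537  → 42.2555
row 13: Σ corner-gray over 14 cells = 6721  → 51.2911
Σ rows: total corner-gray = 93749  → 715.4427 mm³

715.443


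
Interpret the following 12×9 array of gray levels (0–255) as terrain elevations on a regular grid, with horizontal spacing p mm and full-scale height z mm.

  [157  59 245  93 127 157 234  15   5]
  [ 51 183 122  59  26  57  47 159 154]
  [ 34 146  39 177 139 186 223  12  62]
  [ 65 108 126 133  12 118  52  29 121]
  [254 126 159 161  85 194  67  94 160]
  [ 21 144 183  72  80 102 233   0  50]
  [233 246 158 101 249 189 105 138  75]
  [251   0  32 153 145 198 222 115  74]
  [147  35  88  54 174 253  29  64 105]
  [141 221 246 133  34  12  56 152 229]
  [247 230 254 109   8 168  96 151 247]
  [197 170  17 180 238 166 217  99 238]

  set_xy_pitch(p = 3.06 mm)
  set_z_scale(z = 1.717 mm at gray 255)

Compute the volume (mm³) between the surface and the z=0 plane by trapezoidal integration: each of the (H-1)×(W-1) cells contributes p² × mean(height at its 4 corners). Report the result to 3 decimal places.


height_mm = gray/255 × 1.717; cell vol = 3.06² × mean(4 corners)
unit = 3.06² × 1.717 / (4×255) = 0.0157621 mm³ per gray-sum
row 0: Σ corner-gray over 8 cells = 3533  → 55.6874
row 1: Σ corner-gray over 8 cells = 3451  → 54.3949
row 2: Σ corner-gray over 8 cells = 3282  → 51.7311
row 3: Σ corner-gray over 8 cells = 3528  → 55.6085
row 4: Σ corner-gray over 8 cells = 3885  → 61.2356
row 5: Σ corner-gray over 8 cells = 4379  → 69.0221
row 6: Σ corner-gray over 8 cells = 4735  → 74.6334
row 7: Σ corner-gray over 8 cells = 3701  → 58.3354
row 8: Σ corner-gray over 8 cells = 3724  → 58.6979
row 9: Σ corner-gray over 8 cells = 4604  → 72.5685
row 10: Σ corner-gray over 8 cells = 5135  → 80.9382
Σ rows: total corner-gray = 43957  → 692.8529 mm³

692.853


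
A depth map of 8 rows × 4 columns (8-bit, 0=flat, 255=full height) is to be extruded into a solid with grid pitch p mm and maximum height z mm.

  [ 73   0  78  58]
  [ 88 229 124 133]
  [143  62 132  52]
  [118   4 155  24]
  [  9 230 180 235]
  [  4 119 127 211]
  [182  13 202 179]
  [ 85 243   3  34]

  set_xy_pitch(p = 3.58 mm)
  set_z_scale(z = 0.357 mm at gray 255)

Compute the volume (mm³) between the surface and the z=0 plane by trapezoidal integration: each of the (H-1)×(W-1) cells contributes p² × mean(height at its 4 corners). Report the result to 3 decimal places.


44.687

height_mm = gray/255 × 0.357; cell vol = 3.58² × mean(4 corners)
unit = 3.58² × 0.357 / (4×255) = 0.00448574 mm³ per gray-sum
row 0: Σ corner-gray over 3 cells = 1214  → 5.4457
row 1: Σ corner-gray over 3 cells = 1510  → 6.7735
row 2: Σ corner-gray over 3 cells = 1043  → 4.6786
row 3: Σ corner-gray over 3 cells = 1524  → 6.8363
row 4: Σ corner-gray over 3 cells = 1771  → 7.9442
row 5: Σ corner-gray over 3 cells = 1498  → 6.7196
row 6: Σ corner-gray over 3 cells = 1402  → 6.2890
Σ rows: total corner-gray = 9962  → 44.6869 mm³


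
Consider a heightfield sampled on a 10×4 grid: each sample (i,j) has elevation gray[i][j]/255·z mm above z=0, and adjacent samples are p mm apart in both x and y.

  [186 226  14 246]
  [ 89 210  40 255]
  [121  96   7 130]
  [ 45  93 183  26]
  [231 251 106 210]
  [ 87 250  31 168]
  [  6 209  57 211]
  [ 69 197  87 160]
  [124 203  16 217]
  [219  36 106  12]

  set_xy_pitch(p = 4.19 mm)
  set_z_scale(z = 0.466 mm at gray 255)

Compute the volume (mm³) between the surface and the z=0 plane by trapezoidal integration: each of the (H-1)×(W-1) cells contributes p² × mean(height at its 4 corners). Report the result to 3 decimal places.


height_mm = gray/255 × 0.466; cell vol = 4.19² × mean(4 corners)
unit = 4.19² × 0.466 / (4×255) = 0.00802073 mm³ per gray-sum
row 0: Σ corner-gray over 3 cells = 1756  → 14.0844
row 1: Σ corner-gray over 3 cells = 1301  → 10.4350
row 2: Σ corner-gray over 3 cells = 1080  → 8.6624
row 3: Σ corner-gray over 3 cells = 1778  → 14.2609
row 4: Σ corner-gray over 3 cells = 1972  → 15.8169
row 5: Σ corner-gray over 3 cells = 1566  → 12.5605
row 6: Σ corner-gray over 3 cells = 1546  → 12.4000
row 7: Σ corner-gray over 3 cells = 1576  → 12.6407
row 8: Σ corner-gray over 3 cells = 1294  → 10.3788
Σ rows: total corner-gray = 13869  → 111.2395 mm³

111.239


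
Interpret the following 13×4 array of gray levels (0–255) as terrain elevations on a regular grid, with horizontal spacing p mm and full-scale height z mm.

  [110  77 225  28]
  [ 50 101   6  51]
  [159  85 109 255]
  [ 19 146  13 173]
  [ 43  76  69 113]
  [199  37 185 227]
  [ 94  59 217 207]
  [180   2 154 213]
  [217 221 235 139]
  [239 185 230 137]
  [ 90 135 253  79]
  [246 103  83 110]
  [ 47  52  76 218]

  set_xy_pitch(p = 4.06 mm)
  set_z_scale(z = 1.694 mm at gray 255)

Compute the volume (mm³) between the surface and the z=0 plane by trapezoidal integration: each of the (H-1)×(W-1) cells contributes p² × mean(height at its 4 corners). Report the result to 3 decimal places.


height_mm = gray/255 × 1.694; cell vol = 4.06² × mean(4 corners)
unit = 4.06² × 1.694 / (4×255) = 0.0273757 mm³ per gray-sum
row 0: Σ corner-gray over 3 cells = 1057  → 28.9361
row 1: Σ corner-gray over 3 cells = 1117  → 30.5787
row 2: Σ corner-gray over 3 cells = 1312  → 35.9169
row 3: Σ corner-gray over 3 cells = 956  → 26.1712
row 4: Σ corner-gray over 3 cells = 1316  → 36.0264
row 5: Σ corner-gray over 3 cells = 1723  → 47.1683
row 6: Σ corner-gray over 3 cells = 1558  → 42.6513
row 7: Σ corner-gray over 3 cells = 1973  → 54.0123
row 8: Σ corner-gray over 3 cells = 2474  → 67.7275
row 9: Σ corner-gray over 3 cells = 2151  → 58.8851
row 10: Σ corner-gray over 3 cells = 1673  → 45.7996
row 11: Σ corner-gray over 3 cells = 1249  → 34.1923
Σ rows: total corner-gray = 18559  → 508.0657 mm³

508.066


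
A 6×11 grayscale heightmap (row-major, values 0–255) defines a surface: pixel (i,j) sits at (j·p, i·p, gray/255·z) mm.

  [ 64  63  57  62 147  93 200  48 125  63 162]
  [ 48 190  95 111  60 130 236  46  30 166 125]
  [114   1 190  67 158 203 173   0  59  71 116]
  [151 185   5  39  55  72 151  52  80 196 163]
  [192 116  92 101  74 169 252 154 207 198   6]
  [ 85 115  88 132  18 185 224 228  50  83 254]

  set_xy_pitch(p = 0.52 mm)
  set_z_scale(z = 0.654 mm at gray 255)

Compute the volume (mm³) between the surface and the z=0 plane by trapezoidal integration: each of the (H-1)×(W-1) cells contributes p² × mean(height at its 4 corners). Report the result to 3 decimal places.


4.004

height_mm = gray/255 × 0.654; cell vol = 0.52² × mean(4 corners)
unit = 0.52² × 0.654 / (4×255) = 0.000173374 mm³ per gray-sum
row 0: Σ corner-gray over 10 cells = 4243  → 0.7356
row 1: Σ corner-gray over 10 cells = 4375  → 0.7585
row 2: Σ corner-gray over 10 cells = 4058  → 0.7036
row 3: Σ corner-gray over 10 cells = 4908  → 0.8509
row 4: Σ corner-gray over 10 cells = 5509  → 0.9551
Σ rows: total corner-gray = 23093  → 4.0037 mm³


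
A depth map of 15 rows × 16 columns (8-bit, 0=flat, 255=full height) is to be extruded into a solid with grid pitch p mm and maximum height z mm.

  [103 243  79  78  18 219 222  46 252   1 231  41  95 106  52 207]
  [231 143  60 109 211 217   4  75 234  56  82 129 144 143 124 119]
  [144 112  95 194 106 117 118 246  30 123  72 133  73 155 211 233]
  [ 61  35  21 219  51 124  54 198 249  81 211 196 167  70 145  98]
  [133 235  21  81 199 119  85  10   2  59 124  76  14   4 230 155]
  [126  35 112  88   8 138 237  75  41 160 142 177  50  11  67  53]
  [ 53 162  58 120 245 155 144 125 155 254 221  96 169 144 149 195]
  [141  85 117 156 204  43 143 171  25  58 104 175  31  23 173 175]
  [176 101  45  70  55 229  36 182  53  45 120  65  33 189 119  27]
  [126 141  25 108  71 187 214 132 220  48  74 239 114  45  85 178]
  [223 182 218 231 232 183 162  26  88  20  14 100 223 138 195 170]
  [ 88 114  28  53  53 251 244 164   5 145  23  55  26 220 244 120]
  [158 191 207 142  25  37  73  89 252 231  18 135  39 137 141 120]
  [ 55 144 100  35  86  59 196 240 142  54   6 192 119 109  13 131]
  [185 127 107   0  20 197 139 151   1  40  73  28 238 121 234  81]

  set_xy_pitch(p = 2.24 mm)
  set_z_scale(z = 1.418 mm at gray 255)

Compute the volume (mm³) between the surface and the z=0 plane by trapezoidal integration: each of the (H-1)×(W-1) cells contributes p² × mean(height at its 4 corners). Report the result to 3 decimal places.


697.656

height_mm = gray/255 × 1.418; cell vol = 2.24² × mean(4 corners)
unit = 2.24² × 1.418 / (4×255) = 0.00697545 mm³ per gray-sum
row 0: Σ corner-gray over 15 cells = 7488  → 52.2322
row 1: Σ corner-gray over 15 cells = 7759  → 54.1225
row 2: Σ corner-gray over 15 cells = 7748  → 54.0458
row 3: Σ corner-gray over 15 cells = 6607  → 46.0868
row 4: Σ corner-gray over 15 cells = 5667  → 39.5299
row 5: Σ corner-gray over 15 cells = 7503  → 52.3368
row 6: Σ corner-gray over 15 cells = 7974  → 55.6222
row 7: Σ corner-gray over 15 cells = 6219  → 43.3803
row 8: Σ corner-gray over 15 cells = 6597  → 46.0170
row 9: Σ corner-gray over 15 cells = 8127  → 56.6895
row 10: Σ corner-gray over 15 cells = 7875  → 54.9317
row 11: Σ corner-gray over 15 cells = 7170  → 50.0140
row 12: Σ corner-gray over 15 cells = 6888  → 48.0469
row 13: Σ corner-gray over 15 cells = 6394  → 44.6010
Σ rows: total corner-gray = 100016  → 697.6564 mm³


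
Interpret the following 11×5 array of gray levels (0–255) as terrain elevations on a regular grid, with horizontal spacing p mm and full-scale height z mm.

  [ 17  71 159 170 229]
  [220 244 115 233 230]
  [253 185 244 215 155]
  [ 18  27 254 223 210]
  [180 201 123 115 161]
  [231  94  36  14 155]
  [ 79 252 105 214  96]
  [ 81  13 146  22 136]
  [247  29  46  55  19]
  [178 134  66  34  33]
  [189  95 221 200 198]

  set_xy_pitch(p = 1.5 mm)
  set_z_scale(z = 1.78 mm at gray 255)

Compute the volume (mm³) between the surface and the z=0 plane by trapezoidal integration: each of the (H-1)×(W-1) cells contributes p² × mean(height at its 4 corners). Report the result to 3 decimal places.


height_mm = gray/255 × 1.78; cell vol = 1.5² × mean(4 corners)
unit = 1.5² × 1.78 / (4×255) = 0.00392647 mm³ per gray-sum
row 0: Σ corner-gray over 4 cells = 2680  → 10.5229
row 1: Σ corner-gray over 4 cells = 3330  → 13.0751
row 2: Σ corner-gray over 4 cells = 2932  → 11.5124
row 3: Σ corner-gray over 4 cells = 2455  → 9.6395
row 4: Σ corner-gray over 4 cells = 1893  → 7.4328
row 5: Σ corner-gray over 4 cells = 1991  → 7.8176
row 6: Σ corner-gray over 4 cells = 1896  → 7.4446
row 7: Σ corner-gray over 4 cells = 1105  → 4.3388
row 8: Σ corner-gray over 4 cells = 1205  → 4.7314
row 9: Σ corner-gray over 4 cells = 2098  → 8.2377
Σ rows: total corner-gray = 21585  → 84.7529 mm³

84.753
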